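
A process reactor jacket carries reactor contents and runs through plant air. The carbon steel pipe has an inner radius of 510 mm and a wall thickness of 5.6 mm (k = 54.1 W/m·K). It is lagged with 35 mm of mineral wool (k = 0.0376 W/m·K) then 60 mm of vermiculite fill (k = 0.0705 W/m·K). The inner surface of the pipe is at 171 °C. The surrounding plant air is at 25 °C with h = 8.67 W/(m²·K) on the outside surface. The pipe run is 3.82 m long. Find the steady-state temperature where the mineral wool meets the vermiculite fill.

T ≈ 96.1 °C

For a radial system each layer contributes R = ln(r_out/r_in)/(2πkL); films add R = 1/(hA).
R_carbon steel pipe wall = ln(515.6/510)/(2π×54.1×3.82) = 8.41×10^-6 K/W
R_mineral wool = ln(550.6/515.6)/(2π×0.0376×3.82) = 0.07278 K/W
R_vermiculite fill = ln(610.6/550.6)/(2π×0.0705×3.82) = 0.06113 K/W
R_outer film = 1/(h_o·2πr_oL) = 1/(8.67×2π×0.6106×3.82) = 0.00787 K/W
R_total = 0.1418 K/W
Q = ΔT/R_total = 146/0.1418
Q = 1030 W
T_interface = T_inner − Q·ΣR(inner→interface) = 171 − 1030×0.07278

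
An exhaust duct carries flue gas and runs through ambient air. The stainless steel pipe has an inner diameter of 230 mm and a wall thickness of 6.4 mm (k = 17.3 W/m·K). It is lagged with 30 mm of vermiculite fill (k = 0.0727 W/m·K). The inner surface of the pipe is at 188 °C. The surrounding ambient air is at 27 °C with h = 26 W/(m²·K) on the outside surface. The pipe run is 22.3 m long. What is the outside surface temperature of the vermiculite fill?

T ≈ 39.4 °C

Radial resistances (cylindrical: R_cond = ln(r_o/r_i)/(2πkL), R_conv = 1/(h·2πrL)):
R_stainless steel pipe wall = ln(121.4/115)/(2π×17.3×22.3) = 2.234×10^-5 K/W
R_vermiculite fill = ln(151.4/121.4)/(2π×0.0727×22.3) = 0.02168 K/W
R_outer film = 1/(h_o·2πr_oL) = 1/(26×2π×0.1514×22.3) = 0.001813 K/W
R_total = 0.02351 K/W
Q = ΔT/R_total = 161/0.02351
Q = 6850 W
T_interface = T_inner − Q·ΣR(inner→interface) = 188 − 6850×0.0217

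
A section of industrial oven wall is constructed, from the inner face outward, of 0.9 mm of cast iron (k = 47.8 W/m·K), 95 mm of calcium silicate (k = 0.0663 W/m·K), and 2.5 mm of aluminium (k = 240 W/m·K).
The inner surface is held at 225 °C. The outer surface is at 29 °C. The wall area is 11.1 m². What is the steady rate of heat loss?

Q ≈ 1520 W

Series thermal resistances:
R_cast iron = L/(kA) = 0.0009/(47.8×11.1) = 1.696×10^-6 K/W
R_calcium silicate = L/(kA) = 0.095/(0.0663×11.1) = 0.1291 K/W
R_aluminium = L/(kA) = 0.0025/(240×11.1) = 9.384×10^-7 K/W
R_total = 0.1291 K/W
Q = ΔT / R_total = 196 / 0.1291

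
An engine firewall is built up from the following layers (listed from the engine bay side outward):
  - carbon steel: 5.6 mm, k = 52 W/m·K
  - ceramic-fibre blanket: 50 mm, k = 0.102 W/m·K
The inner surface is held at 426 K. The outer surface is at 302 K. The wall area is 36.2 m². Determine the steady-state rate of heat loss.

Q ≈ 9160 W

Series thermal resistances:
R_carbon steel = L/(kA) = 0.0056/(52×36.2) = 2.975×10^-6 K/W
R_ceramic-fibre blanket = L/(kA) = 0.05/(0.102×36.2) = 0.01354 K/W
R_total = 0.01354 K/W
Q = ΔT / R_total = 124 / 0.01354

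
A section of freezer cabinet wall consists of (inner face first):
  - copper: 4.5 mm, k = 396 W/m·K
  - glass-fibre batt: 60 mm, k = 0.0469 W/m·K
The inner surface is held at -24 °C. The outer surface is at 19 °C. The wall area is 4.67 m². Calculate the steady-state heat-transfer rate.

Q ≈ 157 W

Treating each layer as a thermal resistance in series:
R_copper = L/(kA) = 0.0045/(396×4.67) = 2.433×10^-6 K/W
R_glass-fibre batt = L/(kA) = 0.06/(0.0469×4.67) = 0.2739 K/W
R_total = 0.2739 K/W
Q = ΔT / R_total = 43 / 0.2739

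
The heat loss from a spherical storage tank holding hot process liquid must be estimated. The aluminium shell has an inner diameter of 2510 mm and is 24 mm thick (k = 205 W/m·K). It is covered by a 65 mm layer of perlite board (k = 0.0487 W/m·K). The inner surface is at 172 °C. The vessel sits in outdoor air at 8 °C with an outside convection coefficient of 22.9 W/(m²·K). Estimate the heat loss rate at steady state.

Q ≈ 2570 W

Radial (spherical) resistances in series:
R_aluminium shell = (1/1.255 − 1/1.279)/(4π×205) = 5.804×10^-6 K/W
R_perlite board = (1/1.279 − 1/1.344)/(4π×0.0487) = 0.06179 K/W
R_outer film = 1/(h·4πr_o²) = 1/(22.9×4π×1.344²) = 0.001924 K/W
R_total = 0.06372 K/W
Q = ΔT/R_total = 164/0.06372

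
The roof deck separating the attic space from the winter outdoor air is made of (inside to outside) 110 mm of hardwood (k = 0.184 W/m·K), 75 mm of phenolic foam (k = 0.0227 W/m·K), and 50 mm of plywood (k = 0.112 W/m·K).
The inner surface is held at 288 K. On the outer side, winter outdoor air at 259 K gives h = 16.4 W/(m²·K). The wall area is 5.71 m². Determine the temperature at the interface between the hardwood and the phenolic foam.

Thermal resistances in series:
R_hardwood = L/(kA) = 0.11/(0.184×5.71) = 0.1047 K/W
R_phenolic foam = L/(kA) = 0.075/(0.0227×5.71) = 0.5786 K/W
R_plywood = L/(kA) = 0.05/(0.112×5.71) = 0.07818 K/W
R_outer film = 1/(h_o·A) = 1/(16.4×5.71) = 0.01068 K/W
R_total = 0.7722 K/W;  Q = ΔT/R_total = 29/0.7722 = 37.56 W
T_interface = T_inner − Q·ΣR(inner→interface) = 288 − 37.6×0.1047

T ≈ 284 K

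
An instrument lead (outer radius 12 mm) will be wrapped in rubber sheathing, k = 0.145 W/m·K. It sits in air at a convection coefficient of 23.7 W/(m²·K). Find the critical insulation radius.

r_cr ≈ 6.12 mm

For a cylinder r_cr = k/h = 0.145/23.7
r_cr = 6.12 mm; since the bare radius (12 mm) is above r_cr, any added insulation will reduce heat loss.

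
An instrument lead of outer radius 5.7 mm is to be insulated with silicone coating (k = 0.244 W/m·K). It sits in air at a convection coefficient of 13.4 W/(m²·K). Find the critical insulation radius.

r_cr ≈ 18.2 mm

For a cylinder r_cr = k/h = 0.244/13.4
r_cr = 18.2 mm; since the bare radius (5.7 mm) is below r_cr, adding a thin layer of insulation will *increase* heat loss.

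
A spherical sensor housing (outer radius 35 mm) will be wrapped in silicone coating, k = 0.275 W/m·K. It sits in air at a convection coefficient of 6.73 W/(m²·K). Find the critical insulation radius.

r_cr ≈ 81.7 mm

For a sphere r_cr = 2k/h = 2×0.275/6.73
r_cr = 81.7 mm; since the bare radius (35 mm) is below r_cr, adding a thin layer of insulation will *increase* heat loss.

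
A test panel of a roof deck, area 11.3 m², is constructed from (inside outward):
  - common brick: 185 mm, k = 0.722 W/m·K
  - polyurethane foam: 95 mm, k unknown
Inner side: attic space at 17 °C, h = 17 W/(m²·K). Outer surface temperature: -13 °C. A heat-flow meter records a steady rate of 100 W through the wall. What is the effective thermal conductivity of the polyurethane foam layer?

k ≈ 0.0309 W/(m·K)

Using the resistance-network approach (series):
R_inner film = 1/(h_i·A) = 1/(17×11.3) = 0.005206 K/W
R_common brick = L/(kA) = 0.185/(0.722×11.3) = 0.02268 K/W
Sum of known resistances R_other = 0.02788 K/W
Total R = ΔT/Q = 30/100 = 0.3 K/W
R_polyurethane foam = R_total − R_other = 0.2721 K/W
k = L/(R·A) = 0.095/(0.2721×11.3)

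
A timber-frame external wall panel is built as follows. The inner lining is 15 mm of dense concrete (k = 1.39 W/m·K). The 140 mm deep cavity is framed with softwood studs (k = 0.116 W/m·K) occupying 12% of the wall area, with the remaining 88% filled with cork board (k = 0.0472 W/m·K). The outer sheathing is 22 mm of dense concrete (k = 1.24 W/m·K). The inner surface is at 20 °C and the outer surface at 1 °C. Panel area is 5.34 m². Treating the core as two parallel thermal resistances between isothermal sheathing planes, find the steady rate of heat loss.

Sheathing layers in series; stud and cavity paths in parallel between them.
R_inner = 0.015/(1.39×5.34) = 0.002021 K/W
R_stud  = 0.14/(0.116×0.12×5.34) = 1.883 K/W
R_cav   = 0.14/(0.0472×0.88×5.34) = 0.6312 K/W
1/R_core = 1/R_stud + 1/R_cav → R_core = 0.4728 K/W
R_outer = 0.022/(1.24×5.34) = 0.003322 K/W
R_total = 0.4781 K/W
Q = ΔT/R_total = 19/0.4781

Q ≈ 39.7 W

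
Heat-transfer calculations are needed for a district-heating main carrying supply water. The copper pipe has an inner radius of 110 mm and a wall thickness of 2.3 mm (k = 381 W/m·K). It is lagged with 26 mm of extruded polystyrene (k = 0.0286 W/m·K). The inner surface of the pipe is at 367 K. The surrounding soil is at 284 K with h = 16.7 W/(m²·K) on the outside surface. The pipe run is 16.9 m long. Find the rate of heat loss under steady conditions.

Q ≈ 1140 W

Treating each annulus and film as a series resistance:
R_copper pipe wall = ln(112.3/110)/(2π×381×16.9) = 5.115×10^-7 K/W
R_extruded polystyrene = ln(138.3/112.3)/(2π×0.0286×16.9) = 0.06857 K/W
R_outer film = 1/(h_o·2πr_oL) = 1/(16.7×2π×0.1383×16.9) = 0.004078 K/W
R_total = 0.07265 K/W
Q = ΔT/R_total = 83/0.07265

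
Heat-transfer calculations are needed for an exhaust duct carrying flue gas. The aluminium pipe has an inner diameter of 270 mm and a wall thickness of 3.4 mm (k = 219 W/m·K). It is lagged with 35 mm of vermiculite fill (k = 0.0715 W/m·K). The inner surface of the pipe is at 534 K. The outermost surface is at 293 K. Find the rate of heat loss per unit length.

q′ ≈ 480 W/m

Radial resistances (cylindrical: R_cond = ln(r_o/r_i)/(2πkL), R_conv = 1/(h·2πrL)):
R_aluminium pipe wall = ln(138.4/135)/(2π×219×1) = 1.808×10^-5 K/W
R_vermiculite fill = ln(173.4/138.4)/(2π×0.0715×1) = 0.5018 K/W
R_total = 0.5019 K/W
Q = ΔT/R_total = 241/0.5019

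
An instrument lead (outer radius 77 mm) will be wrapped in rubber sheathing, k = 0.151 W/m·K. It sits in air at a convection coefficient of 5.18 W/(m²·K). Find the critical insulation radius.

r_cr ≈ 29.2 mm

For a cylinder r_cr = k/h = 0.151/5.18
r_cr = 29.2 mm; since the bare radius (77 mm) is above r_cr, any added insulation will reduce heat loss.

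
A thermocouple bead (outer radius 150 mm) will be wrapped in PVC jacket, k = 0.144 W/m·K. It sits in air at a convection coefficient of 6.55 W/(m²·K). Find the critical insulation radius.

For a sphere r_cr = 2k/h = 2×0.144/6.55
r_cr = 44 mm; since the bare radius (150 mm) is above r_cr, any added insulation will reduce heat loss.

r_cr ≈ 44 mm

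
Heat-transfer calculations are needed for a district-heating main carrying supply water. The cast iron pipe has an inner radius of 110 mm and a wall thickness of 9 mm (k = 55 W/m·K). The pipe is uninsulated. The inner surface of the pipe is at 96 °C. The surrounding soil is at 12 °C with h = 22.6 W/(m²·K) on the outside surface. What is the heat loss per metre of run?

q′ ≈ 1410 W/m

For a radial system each layer contributes R = ln(r_out/r_in)/(2πkL); films add R = 1/(hA).
R_cast iron pipe wall = ln(119/110)/(2π×55×1) = 2.276×10^-4 K/W
R_outer film = 1/(h_o·2πr_oL) = 1/(22.6×2π×0.119×1) = 0.05918 K/W
R_total = 0.05941 K/W
Q = ΔT/R_total = 84/0.05941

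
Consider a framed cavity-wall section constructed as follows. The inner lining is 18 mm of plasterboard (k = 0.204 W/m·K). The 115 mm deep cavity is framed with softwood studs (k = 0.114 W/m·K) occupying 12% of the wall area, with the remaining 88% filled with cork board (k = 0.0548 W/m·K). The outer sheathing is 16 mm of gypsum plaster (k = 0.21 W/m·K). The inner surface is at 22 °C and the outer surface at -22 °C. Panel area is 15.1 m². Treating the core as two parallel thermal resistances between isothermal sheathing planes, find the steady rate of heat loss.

Sheathing layers in series; stud and cavity paths in parallel between them.
R_inner = 0.018/(0.204×15.1) = 0.005843 K/W
R_stud  = 0.115/(0.114×0.12×15.1) = 0.5567 K/W
R_cav   = 0.115/(0.0548×0.88×15.1) = 0.1579 K/W
1/R_core = 1/R_stud + 1/R_cav → R_core = 0.123 K/W
R_outer = 0.016/(0.21×15.1) = 0.005046 K/W
R_total = 0.1339 K/W
Q = ΔT/R_total = 44/0.1339

Q ≈ 329 W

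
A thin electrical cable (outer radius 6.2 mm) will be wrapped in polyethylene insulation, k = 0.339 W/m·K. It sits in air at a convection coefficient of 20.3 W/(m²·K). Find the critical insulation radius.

For a cylinder r_cr = k/h = 0.339/20.3
r_cr = 16.7 mm; since the bare radius (6.2 mm) is below r_cr, adding a thin layer of insulation will *increase* heat loss.

r_cr ≈ 16.7 mm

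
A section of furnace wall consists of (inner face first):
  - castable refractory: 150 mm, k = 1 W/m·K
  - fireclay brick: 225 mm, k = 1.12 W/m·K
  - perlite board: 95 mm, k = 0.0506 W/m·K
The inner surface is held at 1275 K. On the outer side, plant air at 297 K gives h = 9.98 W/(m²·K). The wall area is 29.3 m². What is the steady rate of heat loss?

Model the wall as resistances in series:
R_castable refractory = L/(kA) = 0.15/(1×29.3) = 0.005119 K/W
R_fireclay brick = L/(kA) = 0.225/(1.12×29.3) = 0.006856 K/W
R_perlite board = L/(kA) = 0.095/(0.0506×29.3) = 0.06408 K/W
R_outer film = 1/(h_o·A) = 1/(9.98×29.3) = 0.00342 K/W
R_total = 0.07947 K/W
Q = ΔT / R_total = 978 / 0.07947

Q ≈ 12300 W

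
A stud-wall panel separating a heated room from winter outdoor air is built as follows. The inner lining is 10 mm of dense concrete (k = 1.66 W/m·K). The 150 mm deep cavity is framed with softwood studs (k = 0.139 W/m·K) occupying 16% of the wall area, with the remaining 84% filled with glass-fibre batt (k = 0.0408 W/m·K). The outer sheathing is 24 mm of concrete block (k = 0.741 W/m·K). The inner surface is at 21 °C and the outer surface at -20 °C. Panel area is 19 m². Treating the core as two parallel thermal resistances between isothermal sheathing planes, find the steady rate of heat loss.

Sheathing layers in series; stud and cavity paths in parallel between them.
R_inner = 0.01/(1.66×19) = 3.171×10^-4 K/W
R_stud  = 0.15/(0.139×0.16×19) = 0.355 K/W
R_cav   = 0.15/(0.0408×0.84×19) = 0.2304 K/W
1/R_core = 1/R_stud + 1/R_cav → R_core = 0.1397 K/W
R_outer = 0.024/(0.741×19) = 0.001705 K/W
R_total = 0.1417 K/W
Q = ΔT/R_total = 41/0.1417

Q ≈ 289 W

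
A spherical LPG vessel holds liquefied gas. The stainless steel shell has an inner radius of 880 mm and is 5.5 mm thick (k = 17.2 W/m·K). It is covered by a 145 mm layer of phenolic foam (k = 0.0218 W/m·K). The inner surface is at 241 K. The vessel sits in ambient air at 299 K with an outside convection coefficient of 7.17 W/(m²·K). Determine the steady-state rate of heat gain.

Q ≈ 98.2 W

Each spherical layer contributes R = (1/r_i − 1/r_o)/(4πk):
R_stainless steel shell = (1/0.88 − 1/0.8855)/(4π×17.2) = 3.266×10^-5 K/W
R_phenolic foam = (1/0.8855 − 1/1.0305)/(4π×0.0218) = 0.58 K/W
R_outer film = 1/(h·4πr_o²) = 1/(7.17×4π×1.0305²) = 0.01045 K/W
R_total = 0.5905 K/W
Q = ΔT/R_total = 58/0.5905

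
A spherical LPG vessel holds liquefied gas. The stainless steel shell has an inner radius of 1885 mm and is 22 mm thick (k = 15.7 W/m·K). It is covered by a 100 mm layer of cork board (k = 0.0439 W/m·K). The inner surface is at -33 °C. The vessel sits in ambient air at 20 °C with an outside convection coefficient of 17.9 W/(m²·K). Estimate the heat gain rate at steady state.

Q ≈ 1090 W

Each spherical layer contributes R = (1/r_i − 1/r_o)/(4πk):
R_stainless steel shell = (1/1.885 − 1/1.907)/(4π×15.7) = 3.102×10^-5 K/W
R_cork board = (1/1.907 − 1/2.007)/(4π×0.0439) = 0.04736 K/W
R_outer film = 1/(h·4πr_o²) = 1/(17.9×4π×2.007²) = 0.001104 K/W
R_total = 0.0485 K/W
Q = ΔT/R_total = 53/0.0485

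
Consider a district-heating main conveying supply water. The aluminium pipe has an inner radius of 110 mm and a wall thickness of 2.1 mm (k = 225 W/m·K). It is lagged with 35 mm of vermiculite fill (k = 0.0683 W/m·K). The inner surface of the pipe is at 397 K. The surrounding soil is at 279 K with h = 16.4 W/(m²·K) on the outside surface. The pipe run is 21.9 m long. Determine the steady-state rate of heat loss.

Radial resistances (cylindrical: R_cond = ln(r_o/r_i)/(2πkL), R_conv = 1/(h·2πrL)):
R_aluminium pipe wall = ln(112.1/110)/(2π×225×21.9) = 6.108×10^-7 K/W
R_vermiculite fill = ln(147.1/112.1)/(2π×0.0683×21.9) = 0.02891 K/W
R_outer film = 1/(h_o·2πr_oL) = 1/(16.4×2π×0.1471×21.9) = 0.003012 K/W
R_total = 0.03193 K/W
Q = ΔT/R_total = 118/0.03193

Q ≈ 3700 W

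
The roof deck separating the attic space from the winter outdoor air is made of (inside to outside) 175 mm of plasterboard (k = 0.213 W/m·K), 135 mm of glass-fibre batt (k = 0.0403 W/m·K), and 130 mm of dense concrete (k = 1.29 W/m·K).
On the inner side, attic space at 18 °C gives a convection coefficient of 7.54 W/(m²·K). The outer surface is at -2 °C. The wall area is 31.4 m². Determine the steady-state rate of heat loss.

Treating each layer as a thermal resistance in series:
R_inner film = 1/(h_i·A) = 1/(7.54×31.4) = 0.004224 K/W
R_plasterboard = L/(kA) = 0.175/(0.213×31.4) = 0.02617 K/W
R_glass-fibre batt = L/(kA) = 0.135/(0.0403×31.4) = 0.1067 K/W
R_dense concrete = L/(kA) = 0.13/(1.29×31.4) = 0.003209 K/W
R_total = 0.1403 K/W
Q = ΔT / R_total = 20 / 0.1403

Q ≈ 143 W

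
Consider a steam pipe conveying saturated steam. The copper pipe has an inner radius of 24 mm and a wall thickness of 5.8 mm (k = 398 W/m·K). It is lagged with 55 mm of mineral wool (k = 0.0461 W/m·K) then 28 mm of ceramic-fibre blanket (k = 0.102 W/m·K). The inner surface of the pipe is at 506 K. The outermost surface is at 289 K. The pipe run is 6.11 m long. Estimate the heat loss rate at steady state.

Q ≈ 327 W

For a radial system each layer contributes R = ln(r_out/r_in)/(2πkL); films add R = 1/(hA).
R_copper pipe wall = ln(29.8/24)/(2π×398×6.11) = 1.417×10^-5 K/W
R_mineral wool = ln(84.8/29.8)/(2π×0.0461×6.11) = 0.5909 K/W
R_ceramic-fibre blanket = ln(112.8/84.8)/(2π×0.102×6.11) = 0.07286 K/W
R_total = 0.6638 K/W
Q = ΔT/R_total = 217/0.6638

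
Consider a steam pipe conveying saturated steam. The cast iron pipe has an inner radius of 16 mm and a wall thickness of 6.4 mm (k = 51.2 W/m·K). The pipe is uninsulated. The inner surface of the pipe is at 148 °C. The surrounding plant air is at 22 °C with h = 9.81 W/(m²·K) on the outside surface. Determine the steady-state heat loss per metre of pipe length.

Radial resistances (cylindrical: R_cond = ln(r_o/r_i)/(2πkL), R_conv = 1/(h·2πrL)):
R_cast iron pipe wall = ln(22.4/16)/(2π×51.2×1) = 0.001046 K/W
R_outer film = 1/(h_o·2πr_oL) = 1/(9.81×2π×0.0224×1) = 0.7243 K/W
R_total = 0.7253 K/W
Q = ΔT/R_total = 126/0.7253

q′ ≈ 174 W/m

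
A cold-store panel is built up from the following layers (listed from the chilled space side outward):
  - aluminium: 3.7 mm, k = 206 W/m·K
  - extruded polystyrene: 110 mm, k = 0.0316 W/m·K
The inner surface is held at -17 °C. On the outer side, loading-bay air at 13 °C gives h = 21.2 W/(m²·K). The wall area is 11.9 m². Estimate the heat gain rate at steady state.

Q ≈ 101 W

Treating each layer as a thermal resistance in series:
R_aluminium = L/(kA) = 0.0037/(206×11.9) = 1.509×10^-6 K/W
R_extruded polystyrene = L/(kA) = 0.11/(0.0316×11.9) = 0.2925 K/W
R_outer film = 1/(h_o·A) = 1/(21.2×11.9) = 0.003964 K/W
R_total = 0.2965 K/W
Q = ΔT / R_total = 30 / 0.2965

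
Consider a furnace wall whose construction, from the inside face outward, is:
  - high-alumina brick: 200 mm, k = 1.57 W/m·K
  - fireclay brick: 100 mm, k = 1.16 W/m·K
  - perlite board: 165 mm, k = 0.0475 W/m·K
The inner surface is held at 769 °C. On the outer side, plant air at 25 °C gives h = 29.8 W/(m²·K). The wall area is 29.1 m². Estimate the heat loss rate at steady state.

Treating each layer as a thermal resistance in series:
R_high-alumina brick = L/(kA) = 0.2/(1.57×29.1) = 0.004378 K/W
R_fireclay brick = L/(kA) = 0.1/(1.16×29.1) = 0.002962 K/W
R_perlite board = L/(kA) = 0.165/(0.0475×29.1) = 0.1194 K/W
R_outer film = 1/(h_o·A) = 1/(29.8×29.1) = 0.001153 K/W
R_total = 0.1279 K/W
Q = ΔT / R_total = 744 / 0.1279

Q ≈ 5820 W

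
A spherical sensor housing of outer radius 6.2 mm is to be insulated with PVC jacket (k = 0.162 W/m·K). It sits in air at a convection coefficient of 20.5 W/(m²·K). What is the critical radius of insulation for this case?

For a sphere r_cr = 2k/h = 2×0.162/20.5
r_cr = 15.8 mm; since the bare radius (6.2 mm) is below r_cr, adding a thin layer of insulation will *increase* heat loss.

r_cr ≈ 15.8 mm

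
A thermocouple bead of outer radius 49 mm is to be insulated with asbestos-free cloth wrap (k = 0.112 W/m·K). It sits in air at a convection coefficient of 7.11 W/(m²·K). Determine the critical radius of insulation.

For a sphere r_cr = 2k/h = 2×0.112/7.11
r_cr = 31.5 mm; since the bare radius (49 mm) is above r_cr, any added insulation will reduce heat loss.

r_cr ≈ 31.5 mm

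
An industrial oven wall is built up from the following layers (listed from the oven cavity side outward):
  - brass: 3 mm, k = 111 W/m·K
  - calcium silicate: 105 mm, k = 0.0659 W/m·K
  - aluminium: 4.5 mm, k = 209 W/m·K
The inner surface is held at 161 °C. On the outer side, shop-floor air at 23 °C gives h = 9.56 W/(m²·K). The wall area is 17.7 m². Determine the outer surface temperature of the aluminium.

Series thermal resistances:
R_brass = L/(kA) = 0.003/(111×17.7) = 1.527×10^-6 K/W
R_calcium silicate = L/(kA) = 0.105/(0.0659×17.7) = 0.09002 K/W
R_aluminium = L/(kA) = 0.0045/(209×17.7) = 1.216×10^-6 K/W
R_outer film = 1/(h_o·A) = 1/(9.56×17.7) = 0.00591 K/W
R_total = 0.09593 K/W;  Q = ΔT/R_total = 138/0.09593 = 1439 W
T_interface = T_inner − Q·ΣR(inner→interface) = 161 − 1440×0.09002

T ≈ 31.5 °C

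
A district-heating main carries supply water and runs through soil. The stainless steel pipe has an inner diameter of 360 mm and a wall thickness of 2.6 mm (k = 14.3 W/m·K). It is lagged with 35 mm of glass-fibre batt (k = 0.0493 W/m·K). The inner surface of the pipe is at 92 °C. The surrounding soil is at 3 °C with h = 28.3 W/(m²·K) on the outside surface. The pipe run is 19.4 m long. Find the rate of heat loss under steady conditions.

Q ≈ 2920 W

Radial resistances (cylindrical: R_cond = ln(r_o/r_i)/(2πkL), R_conv = 1/(h·2πrL)):
R_stainless steel pipe wall = ln(182.6/180)/(2π×14.3×19.4) = 8.227×10^-6 K/W
R_glass-fibre batt = ln(217.6/182.6)/(2π×0.0493×19.4) = 0.02918 K/W
R_outer film = 1/(h_o·2πr_oL) = 1/(28.3×2π×0.2176×19.4) = 0.001332 K/W
R_total = 0.03052 K/W
Q = ΔT/R_total = 89/0.03052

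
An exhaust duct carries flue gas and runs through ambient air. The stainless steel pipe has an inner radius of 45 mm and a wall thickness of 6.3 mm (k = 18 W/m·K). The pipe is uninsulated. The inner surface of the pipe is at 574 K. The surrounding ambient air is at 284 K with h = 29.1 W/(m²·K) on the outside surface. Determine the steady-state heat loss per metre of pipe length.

For a radial system each layer contributes R = ln(r_out/r_in)/(2πkL); films add R = 1/(hA).
R_stainless steel pipe wall = ln(51.3/45)/(2π×18×1) = 0.001159 K/W
R_outer film = 1/(h_o·2πr_oL) = 1/(29.1×2π×0.0513×1) = 0.1066 K/W
R_total = 0.1078 K/W
Q = ΔT/R_total = 290/0.1078

q′ ≈ 2690 W/m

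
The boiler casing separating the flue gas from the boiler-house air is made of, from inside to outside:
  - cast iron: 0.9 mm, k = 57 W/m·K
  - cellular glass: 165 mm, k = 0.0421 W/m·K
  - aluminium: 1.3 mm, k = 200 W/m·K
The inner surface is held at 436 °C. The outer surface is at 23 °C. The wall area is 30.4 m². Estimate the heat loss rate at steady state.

Thermal resistances in series:
R_cast iron = L/(kA) = 0.0009/(57×30.4) = 5.194×10^-7 K/W
R_cellular glass = L/(kA) = 0.165/(0.0421×30.4) = 0.1289 K/W
R_aluminium = L/(kA) = 0.0013/(200×30.4) = 2.138×10^-7 K/W
R_total = 0.1289 K/W
Q = ΔT / R_total = 413 / 0.1289

Q ≈ 3200 W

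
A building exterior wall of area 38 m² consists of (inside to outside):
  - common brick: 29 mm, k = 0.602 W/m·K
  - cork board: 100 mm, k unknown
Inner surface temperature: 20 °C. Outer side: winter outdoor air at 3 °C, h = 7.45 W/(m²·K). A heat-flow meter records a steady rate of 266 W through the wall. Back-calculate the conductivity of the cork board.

Using the resistance-network approach (series):
R_common brick = L/(kA) = 0.029/(0.602×38) = 0.001268 K/W
R_outer film = 1/(h_o·A) = 1/(7.45×38) = 0.003532 K/W
Sum of known resistances R_other = 0.0048 K/W
Total R = ΔT/Q = 17/266 = 0.06391 K/W
R_cork board = R_total − R_other = 0.05911 K/W
k = L/(R·A) = 0.1/(0.05911×38)

k ≈ 0.0445 W/(m·K)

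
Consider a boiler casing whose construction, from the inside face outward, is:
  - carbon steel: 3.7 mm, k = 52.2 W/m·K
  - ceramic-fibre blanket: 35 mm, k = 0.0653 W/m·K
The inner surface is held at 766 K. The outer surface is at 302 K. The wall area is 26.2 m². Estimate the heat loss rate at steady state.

Model the wall as resistances in series:
R_carbon steel = L/(kA) = 0.0037/(52.2×26.2) = 2.705×10^-6 K/W
R_ceramic-fibre blanket = L/(kA) = 0.035/(0.0653×26.2) = 0.02046 K/W
R_total = 0.02046 K/W
Q = ΔT / R_total = 464 / 0.02046

Q ≈ 22700 W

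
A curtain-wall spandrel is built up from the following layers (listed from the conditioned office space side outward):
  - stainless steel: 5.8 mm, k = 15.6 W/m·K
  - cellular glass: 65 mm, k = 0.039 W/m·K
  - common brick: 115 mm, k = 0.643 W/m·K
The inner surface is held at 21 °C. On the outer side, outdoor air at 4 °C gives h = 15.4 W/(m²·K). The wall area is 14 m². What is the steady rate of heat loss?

Q ≈ 125 W

Treating each layer as a thermal resistance in series:
R_stainless steel = L/(kA) = 0.0058/(15.6×14) = 2.656×10^-5 K/W
R_cellular glass = L/(kA) = 0.065/(0.039×14) = 0.119 K/W
R_common brick = L/(kA) = 0.115/(0.643×14) = 0.01277 K/W
R_outer film = 1/(h_o·A) = 1/(15.4×14) = 0.004638 K/W
R_total = 0.1365 K/W
Q = ΔT / R_total = 17 / 0.1365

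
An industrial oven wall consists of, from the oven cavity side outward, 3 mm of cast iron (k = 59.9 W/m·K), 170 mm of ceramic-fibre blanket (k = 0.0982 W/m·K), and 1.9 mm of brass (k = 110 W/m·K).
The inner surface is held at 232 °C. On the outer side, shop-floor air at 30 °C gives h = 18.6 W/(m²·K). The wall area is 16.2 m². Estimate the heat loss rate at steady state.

Thermal resistances in series:
R_cast iron = L/(kA) = 0.003/(59.9×16.2) = 3.092×10^-6 K/W
R_ceramic-fibre blanket = L/(kA) = 0.17/(0.0982×16.2) = 0.1069 K/W
R_brass = L/(kA) = 0.0019/(110×16.2) = 1.066×10^-6 K/W
R_outer film = 1/(h_o·A) = 1/(18.6×16.2) = 0.003319 K/W
R_total = 0.1102 K/W
Q = ΔT / R_total = 202 / 0.1102

Q ≈ 1830 W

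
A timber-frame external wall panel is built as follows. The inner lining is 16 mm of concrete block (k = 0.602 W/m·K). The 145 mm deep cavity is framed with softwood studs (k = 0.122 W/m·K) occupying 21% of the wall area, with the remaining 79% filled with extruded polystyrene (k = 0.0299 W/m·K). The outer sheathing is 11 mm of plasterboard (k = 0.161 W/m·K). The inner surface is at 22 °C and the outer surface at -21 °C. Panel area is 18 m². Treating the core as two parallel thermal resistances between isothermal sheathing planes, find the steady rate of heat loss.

Q ≈ 255 W

Sheathing layers in series; stud and cavity paths in parallel between them.
R_inner = 0.016/(0.602×18) = 0.001477 K/W
R_stud  = 0.145/(0.122×0.21×18) = 0.3144 K/W
R_cav   = 0.145/(0.0299×0.79×18) = 0.341 K/W
1/R_core = 1/R_stud + 1/R_cav → R_core = 0.1636 K/W
R_outer = 0.011/(0.161×18) = 0.003796 K/W
R_total = 0.1689 K/W
Q = ΔT/R_total = 43/0.1689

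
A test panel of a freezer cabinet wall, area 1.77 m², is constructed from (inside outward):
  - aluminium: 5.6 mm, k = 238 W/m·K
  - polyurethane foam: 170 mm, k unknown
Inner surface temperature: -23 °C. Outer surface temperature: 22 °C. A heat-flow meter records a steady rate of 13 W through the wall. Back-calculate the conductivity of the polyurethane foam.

Model the wall as resistances in series:
R_aluminium = L/(kA) = 0.0056/(238×1.77) = 1.329×10^-5 K/W
Sum of known resistances R_other = 1.329×10^-5 K/W
Total R = ΔT/Q = 45/13 = 3.462 K/W
R_polyurethane foam = R_total − R_other = 3.462 K/W
k = L/(R·A) = 0.17/(3.462×1.77)

k ≈ 0.0277 W/(m·K)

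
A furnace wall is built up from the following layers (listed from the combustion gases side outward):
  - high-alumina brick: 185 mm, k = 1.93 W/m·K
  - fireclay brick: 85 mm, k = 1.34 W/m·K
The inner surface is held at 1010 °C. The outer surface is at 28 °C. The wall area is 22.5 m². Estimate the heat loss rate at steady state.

Series thermal resistances:
R_high-alumina brick = L/(kA) = 0.185/(1.93×22.5) = 0.00426 K/W
R_fireclay brick = L/(kA) = 0.085/(1.34×22.5) = 0.002819 K/W
R_total = 0.007079 K/W
Q = ΔT / R_total = 982 / 0.007079

Q ≈ 139000 W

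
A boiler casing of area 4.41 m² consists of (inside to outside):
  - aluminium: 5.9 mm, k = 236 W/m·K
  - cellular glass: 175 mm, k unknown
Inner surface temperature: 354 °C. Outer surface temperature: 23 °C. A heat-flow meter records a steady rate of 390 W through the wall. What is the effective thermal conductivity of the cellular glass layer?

Treating each layer as a thermal resistance in series:
R_aluminium = L/(kA) = 0.0059/(236×4.41) = 5.669×10^-6 K/W
Sum of known resistances R_other = 5.669×10^-6 K/W
Total R = ΔT/Q = 331/390 = 0.8487 K/W
R_cellular glass = R_total − R_other = 0.8487 K/W
k = L/(R·A) = 0.175/(0.8487×4.41)

k ≈ 0.0468 W/(m·K)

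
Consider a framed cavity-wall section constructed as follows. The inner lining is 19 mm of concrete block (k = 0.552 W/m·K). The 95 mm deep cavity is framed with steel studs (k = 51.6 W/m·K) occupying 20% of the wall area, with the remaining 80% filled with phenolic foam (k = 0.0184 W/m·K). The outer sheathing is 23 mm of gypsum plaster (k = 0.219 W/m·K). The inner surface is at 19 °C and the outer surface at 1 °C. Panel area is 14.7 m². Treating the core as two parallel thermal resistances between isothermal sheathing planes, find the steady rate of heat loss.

Sheathing layers in series; stud and cavity paths in parallel between them.
R_inner = 0.019/(0.552×14.7) = 0.002342 K/W
R_stud  = 0.095/(51.6×0.2×14.7) = 6.262×10^-4 K/W
R_cav   = 0.095/(0.0184×0.8×14.7) = 0.439 K/W
1/R_core = 1/R_stud + 1/R_cav → R_core = 6.253×10^-4 K/W
R_outer = 0.023/(0.219×14.7) = 0.007144 K/W
R_total = 0.01011 K/W
Q = ΔT/R_total = 18/0.01011

Q ≈ 1780 W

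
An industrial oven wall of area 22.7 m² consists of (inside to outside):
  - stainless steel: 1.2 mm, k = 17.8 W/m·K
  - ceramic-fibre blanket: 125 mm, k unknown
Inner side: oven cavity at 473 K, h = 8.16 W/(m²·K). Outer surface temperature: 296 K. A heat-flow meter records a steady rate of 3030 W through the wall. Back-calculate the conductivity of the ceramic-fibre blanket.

Thermal resistances in series:
R_inner film = 1/(h_i·A) = 1/(8.16×22.7) = 0.005399 K/W
R_stainless steel = L/(kA) = 0.0012/(17.8×22.7) = 2.97×10^-6 K/W
Sum of known resistances R_other = 0.005402 K/W
Total R = ΔT/Q = 177/3030 = 0.05842 K/W
R_ceramic-fibre blanket = R_total − R_other = 0.05301 K/W
k = L/(R·A) = 0.125/(0.05301×22.7)

k ≈ 0.104 W/(m·K)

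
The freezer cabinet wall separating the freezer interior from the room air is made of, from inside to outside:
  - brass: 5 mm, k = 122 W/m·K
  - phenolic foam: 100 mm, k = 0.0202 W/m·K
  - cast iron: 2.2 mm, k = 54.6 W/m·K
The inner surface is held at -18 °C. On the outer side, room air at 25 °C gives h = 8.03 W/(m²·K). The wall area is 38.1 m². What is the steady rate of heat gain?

Series thermal resistances:
R_brass = L/(kA) = 0.005/(122×38.1) = 1.076×10^-6 K/W
R_phenolic foam = L/(kA) = 0.1/(0.0202×38.1) = 0.1299 K/W
R_cast iron = L/(kA) = 0.0022/(54.6×38.1) = 1.058×10^-6 K/W
R_outer film = 1/(h_o·A) = 1/(8.03×38.1) = 0.003269 K/W
R_total = 0.1332 K/W
Q = ΔT / R_total = 43 / 0.1332

Q ≈ 323 W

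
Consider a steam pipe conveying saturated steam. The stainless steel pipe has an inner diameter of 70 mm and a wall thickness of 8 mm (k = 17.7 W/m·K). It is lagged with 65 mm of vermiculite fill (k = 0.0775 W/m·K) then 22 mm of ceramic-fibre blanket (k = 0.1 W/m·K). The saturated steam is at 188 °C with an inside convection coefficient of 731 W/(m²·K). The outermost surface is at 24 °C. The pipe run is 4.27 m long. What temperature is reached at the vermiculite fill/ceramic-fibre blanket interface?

Per-layer cylindrical resistances, series-summed:
R_inner film = 1/(h_i·2πr₁L) = 1/(731×2π×0.035×4.27) = 0.001457 K/W
R_stainless steel pipe wall = ln(43/35)/(2π×17.7×4.27) = 4.335×10^-4 K/W
R_vermiculite fill = ln(108/43)/(2π×0.0775×4.27) = 0.4429 K/W
R_ceramic-fibre blanket = ln(130/108)/(2π×0.1×4.27) = 0.06911 K/W
R_total = 0.5139 K/W
Q = ΔT/R_total = 164/0.5139
Q = 319 W
T_interface = T_inner − Q·ΣR(inner→interface) = 188 − 319×0.4448

T ≈ 46.1 °C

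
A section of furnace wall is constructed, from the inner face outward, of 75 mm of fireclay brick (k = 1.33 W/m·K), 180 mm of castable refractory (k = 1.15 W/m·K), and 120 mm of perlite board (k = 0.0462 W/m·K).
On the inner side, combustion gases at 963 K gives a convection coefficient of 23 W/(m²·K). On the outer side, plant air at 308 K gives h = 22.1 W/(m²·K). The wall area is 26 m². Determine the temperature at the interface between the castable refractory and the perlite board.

T ≈ 905 K

Thermal resistances in series:
R_inner film = 1/(h_i·A) = 1/(23×26) = 0.001672 K/W
R_fireclay brick = L/(kA) = 0.075/(1.33×26) = 0.002169 K/W
R_castable refractory = L/(kA) = 0.18/(1.15×26) = 0.00602 K/W
R_perlite board = L/(kA) = 0.12/(0.0462×26) = 0.0999 K/W
R_outer film = 1/(h_o·A) = 1/(22.1×26) = 0.00174 K/W
R_total = 0.1115 K/W;  Q = ΔT/R_total = 655/0.1115 = 5874 W
T_interface = T_inner − Q·ΣR(inner→interface) = 963 − 5870×0.009861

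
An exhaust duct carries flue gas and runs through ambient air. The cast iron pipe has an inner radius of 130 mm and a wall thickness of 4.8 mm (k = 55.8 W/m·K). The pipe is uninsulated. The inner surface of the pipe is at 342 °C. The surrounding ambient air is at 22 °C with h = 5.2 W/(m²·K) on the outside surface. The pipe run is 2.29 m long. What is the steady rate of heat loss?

Radial resistances (cylindrical: R_cond = ln(r_o/r_i)/(2πkL), R_conv = 1/(h·2πrL)):
R_cast iron pipe wall = ln(134.8/130)/(2π×55.8×2.29) = 4.516×10^-5 K/W
R_outer film = 1/(h_o·2πr_oL) = 1/(5.2×2π×0.1348×2.29) = 0.09915 K/W
R_total = 0.09919 K/W
Q = ΔT/R_total = 320/0.09919

Q ≈ 3230 W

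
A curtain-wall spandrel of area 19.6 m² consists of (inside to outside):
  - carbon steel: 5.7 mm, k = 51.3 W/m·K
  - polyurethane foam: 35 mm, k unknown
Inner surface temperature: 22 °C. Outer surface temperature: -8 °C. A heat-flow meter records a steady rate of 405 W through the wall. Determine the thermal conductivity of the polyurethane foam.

Model the wall as resistances in series:
R_carbon steel = L/(kA) = 0.0057/(51.3×19.6) = 5.669×10^-6 K/W
Sum of known resistances R_other = 5.669×10^-6 K/W
Total R = ΔT/Q = 30/405 = 0.07407 K/W
R_polyurethane foam = R_total − R_other = 0.07407 K/W
k = L/(R·A) = 0.035/(0.07407×19.6)

k ≈ 0.0241 W/(m·K)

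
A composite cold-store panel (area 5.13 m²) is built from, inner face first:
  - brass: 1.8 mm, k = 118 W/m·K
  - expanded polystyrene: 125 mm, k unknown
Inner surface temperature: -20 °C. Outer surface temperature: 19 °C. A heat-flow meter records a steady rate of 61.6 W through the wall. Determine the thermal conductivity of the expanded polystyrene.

k ≈ 0.0385 W/(m·K)

Model the wall as resistances in series:
R_brass = L/(kA) = 0.0018/(118×5.13) = 2.974×10^-6 K/W
Sum of known resistances R_other = 2.974×10^-6 K/W
Total R = ΔT/Q = 39/61.6 = 0.6331 K/W
R_expanded polystyrene = R_total − R_other = 0.6331 K/W
k = L/(R·A) = 0.125/(0.6331×5.13)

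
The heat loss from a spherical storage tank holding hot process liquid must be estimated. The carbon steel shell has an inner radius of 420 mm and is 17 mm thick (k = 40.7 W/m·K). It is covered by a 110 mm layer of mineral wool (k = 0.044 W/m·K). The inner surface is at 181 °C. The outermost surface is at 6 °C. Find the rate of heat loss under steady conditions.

Q ≈ 210 W

Each spherical layer contributes R = (1/r_i − 1/r_o)/(4πk):
R_carbon steel shell = (1/0.42 − 1/0.437)/(4π×40.7) = 1.811×10^-4 K/W
R_mineral wool = (1/0.437 − 1/0.547)/(4π×0.044) = 0.8323 K/W
R_total = 0.8324 K/W
Q = ΔT/R_total = 175/0.8324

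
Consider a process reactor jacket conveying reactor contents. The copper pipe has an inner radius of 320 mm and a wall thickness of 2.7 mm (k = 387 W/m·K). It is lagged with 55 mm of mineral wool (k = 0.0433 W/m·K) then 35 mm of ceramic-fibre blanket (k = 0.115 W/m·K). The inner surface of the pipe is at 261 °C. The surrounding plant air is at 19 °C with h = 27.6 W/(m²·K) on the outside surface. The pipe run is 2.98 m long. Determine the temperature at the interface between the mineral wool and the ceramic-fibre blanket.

T ≈ 65.2 °C

Radial resistances (cylindrical: R_cond = ln(r_o/r_i)/(2πkL), R_conv = 1/(h·2πrL)):
R_copper pipe wall = ln(322.7/320)/(2π×387×2.98) = 1.16×10^-6 K/W
R_mineral wool = ln(377.7/322.7)/(2π×0.0433×2.98) = 0.1941 K/W
R_ceramic-fibre blanket = ln(412.7/377.7)/(2π×0.115×2.98) = 0.04116 K/W
R_outer film = 1/(h_o·2πr_oL) = 1/(27.6×2π×0.4127×2.98) = 0.004689 K/W
R_total = 0.24 K/W
Q = ΔT/R_total = 242/0.24
Q = 1010 W
T_interface = T_inner − Q·ΣR(inner→interface) = 261 − 1010×0.1941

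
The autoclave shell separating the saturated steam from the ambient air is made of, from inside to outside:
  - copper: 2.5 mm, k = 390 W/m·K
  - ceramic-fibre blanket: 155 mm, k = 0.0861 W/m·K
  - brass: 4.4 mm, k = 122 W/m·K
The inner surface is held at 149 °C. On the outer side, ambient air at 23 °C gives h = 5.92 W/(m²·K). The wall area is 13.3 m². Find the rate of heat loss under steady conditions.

Q ≈ 851 W

Series thermal resistances:
R_copper = L/(kA) = 0.0025/(390×13.3) = 4.82×10^-7 K/W
R_ceramic-fibre blanket = L/(kA) = 0.155/(0.0861×13.3) = 0.1354 K/W
R_brass = L/(kA) = 0.0044/(122×13.3) = 2.712×10^-6 K/W
R_outer film = 1/(h_o·A) = 1/(5.92×13.3) = 0.0127 K/W
R_total = 0.1481 K/W
Q = ΔT / R_total = 126 / 0.1481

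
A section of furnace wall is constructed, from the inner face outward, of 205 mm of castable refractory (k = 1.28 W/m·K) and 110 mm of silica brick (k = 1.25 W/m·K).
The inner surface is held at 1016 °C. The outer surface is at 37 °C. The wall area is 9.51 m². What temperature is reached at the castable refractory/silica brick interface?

Series thermal resistances:
R_castable refractory = L/(kA) = 0.205/(1.28×9.51) = 0.01684 K/W
R_silica brick = L/(kA) = 0.11/(1.25×9.51) = 0.009253 K/W
R_total = 0.02609 K/W;  Q = ΔT/R_total = 979/0.02609 = 37520 W
T_interface = T_inner − Q·ΣR(inner→interface) = 1016 − 37500×0.01684

T ≈ 384 °C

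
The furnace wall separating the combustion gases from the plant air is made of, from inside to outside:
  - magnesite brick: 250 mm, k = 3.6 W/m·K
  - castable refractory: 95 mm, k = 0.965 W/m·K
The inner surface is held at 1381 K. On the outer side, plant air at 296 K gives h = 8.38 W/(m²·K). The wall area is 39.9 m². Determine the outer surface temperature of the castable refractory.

Using the resistance-network approach (series):
R_magnesite brick = L/(kA) = 0.25/(3.6×39.9) = 0.00174 K/W
R_castable refractory = L/(kA) = 0.095/(0.965×39.9) = 0.002467 K/W
R_outer film = 1/(h_o·A) = 1/(8.38×39.9) = 0.002991 K/W
R_total = 0.007199 K/W;  Q = ΔT/R_total = 1085/0.007199 = 150700 W
T_interface = T_inner − Q·ΣR(inner→interface) = 1381 − 151000×0.004208

T ≈ 747 K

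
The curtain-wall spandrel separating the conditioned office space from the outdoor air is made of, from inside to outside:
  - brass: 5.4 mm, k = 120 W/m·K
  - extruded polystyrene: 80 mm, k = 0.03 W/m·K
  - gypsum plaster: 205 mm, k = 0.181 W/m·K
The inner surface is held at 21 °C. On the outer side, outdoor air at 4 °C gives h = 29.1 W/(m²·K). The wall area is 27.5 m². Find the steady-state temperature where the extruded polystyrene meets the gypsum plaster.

T ≈ 9.17 °C

Series thermal resistances:
R_brass = L/(kA) = 0.0054/(120×27.5) = 1.636×10^-6 K/W
R_extruded polystyrene = L/(kA) = 0.08/(0.03×27.5) = 0.09697 K/W
R_gypsum plaster = L/(kA) = 0.205/(0.181×27.5) = 0.04119 K/W
R_outer film = 1/(h_o·A) = 1/(29.1×27.5) = 0.00125 K/W
R_total = 0.1394 K/W;  Q = ΔT/R_total = 17/0.1394 = 121.9 W
T_interface = T_inner − Q·ΣR(inner→interface) = 21 − 122×0.09697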